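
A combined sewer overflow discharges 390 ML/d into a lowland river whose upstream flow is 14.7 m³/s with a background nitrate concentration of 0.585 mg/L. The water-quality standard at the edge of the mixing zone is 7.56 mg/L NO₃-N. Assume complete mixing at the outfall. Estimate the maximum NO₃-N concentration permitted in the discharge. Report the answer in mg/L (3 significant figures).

30.3 mg/L

390 ML/d = 4.514 m³/s.
Mass balance: 7.56·19.21 = 4.514·Cₑ + 14.7·0.585.
Cₑ = (145.3 − 8.599) / 4.514 = 30.27 mg/L.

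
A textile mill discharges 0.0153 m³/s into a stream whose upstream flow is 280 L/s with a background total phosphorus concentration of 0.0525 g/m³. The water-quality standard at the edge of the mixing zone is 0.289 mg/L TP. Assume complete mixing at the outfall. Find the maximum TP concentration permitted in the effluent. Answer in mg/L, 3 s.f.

4.62 mg/L

280 L/s = 0.28 m³/s.
Mass balance: 0.289·0.2953 = 0.0153·Cₑ + 0.28·0.0525.
Cₑ = (0.08534 − 0.0147) / 0.0153 = 4.617 mg/L.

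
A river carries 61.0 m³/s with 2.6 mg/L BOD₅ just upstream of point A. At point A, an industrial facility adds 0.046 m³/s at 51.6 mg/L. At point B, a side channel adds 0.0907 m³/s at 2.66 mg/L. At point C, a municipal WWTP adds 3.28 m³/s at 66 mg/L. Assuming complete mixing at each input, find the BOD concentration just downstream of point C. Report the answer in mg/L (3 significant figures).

5.86 mg/L

After input A: C = (61·2.6 + 0.046·51.6) / 61.05 = 2.637 mg/L.
After input B: C = (61.05·2.637 + 0.0907·2.66) / 61.14 = 2.637 mg/L.
After input C: C = (61.14·2.637 + 3.28·66) / 64.42 = 5.863 mg/L.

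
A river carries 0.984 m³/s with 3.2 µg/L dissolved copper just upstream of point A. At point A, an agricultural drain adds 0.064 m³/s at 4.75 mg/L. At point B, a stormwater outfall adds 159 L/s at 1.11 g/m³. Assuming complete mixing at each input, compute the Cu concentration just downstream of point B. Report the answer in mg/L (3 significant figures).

0.401 mg/L

3.2 µg/L = 0.0032 mg/L.
After input A: C = (0.984·0.0032 + 0.064·4.75) / 1.048 = 0.2931 mg/L.
159 L/s = 0.159 m³/s.
After input B: C = (1.048·0.2931 + 0.159·1.11) / 1.207 = 0.4007 mg/L.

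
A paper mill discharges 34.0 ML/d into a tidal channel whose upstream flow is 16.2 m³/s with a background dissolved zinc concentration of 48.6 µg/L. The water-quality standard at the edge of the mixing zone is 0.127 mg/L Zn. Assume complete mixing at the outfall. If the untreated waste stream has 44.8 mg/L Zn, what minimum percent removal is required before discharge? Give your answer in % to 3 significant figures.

34.0 ML/d = 0.3935 m³/s.
48.6 µg/L = 0.0486 mg/L.
Mass balance: 0.127·16.59 = 0.3935·Cₑ + 16.2·0.0486.
Cₑ = (2.107 − 0.7873) / 0.3935 = 3.354 mg/L.
Required removal = 1 − 3.354/44.8 = 92.51 %.

92.5 %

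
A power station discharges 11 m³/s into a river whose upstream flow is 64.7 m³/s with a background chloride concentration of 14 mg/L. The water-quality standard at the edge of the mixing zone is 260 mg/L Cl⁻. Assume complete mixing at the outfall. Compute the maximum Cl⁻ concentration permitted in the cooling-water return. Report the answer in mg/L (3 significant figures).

1710 mg/L

Mass balance: 260·75.7 = 11·Cₑ + 64.7·14.
Cₑ = (1.968e+04 − 905.8) / 11 = 1707 mg/L.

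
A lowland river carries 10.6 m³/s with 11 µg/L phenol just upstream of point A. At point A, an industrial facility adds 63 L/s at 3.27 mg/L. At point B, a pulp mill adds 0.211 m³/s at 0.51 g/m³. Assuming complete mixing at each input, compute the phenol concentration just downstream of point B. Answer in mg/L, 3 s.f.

0.0396 mg/L

11 µg/L = 0.011 mg/L.
63 L/s = 0.063 m³/s.
After input A: C = (10.6·0.011 + 0.063·3.27) / 10.66 = 0.03026 mg/L.
After input B: C = (10.66·0.03026 + 0.211·0.51) / 10.87 = 0.03956 mg/L.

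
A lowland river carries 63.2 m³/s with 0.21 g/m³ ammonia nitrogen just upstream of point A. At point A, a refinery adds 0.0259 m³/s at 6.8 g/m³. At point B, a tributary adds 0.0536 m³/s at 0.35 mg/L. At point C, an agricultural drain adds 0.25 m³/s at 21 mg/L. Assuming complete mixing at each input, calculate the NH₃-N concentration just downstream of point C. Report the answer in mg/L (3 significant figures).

0.295 mg/L

After input A: C = (63.2·0.21 + 0.0259·6.8) / 63.23 = 0.2127 mg/L.
After input B: C = (63.23·0.2127 + 0.0536·0.35) / 63.28 = 0.2128 mg/L.
After input C: C = (63.28·0.2128 + 0.25·21) / 63.53 = 0.2946 mg/L.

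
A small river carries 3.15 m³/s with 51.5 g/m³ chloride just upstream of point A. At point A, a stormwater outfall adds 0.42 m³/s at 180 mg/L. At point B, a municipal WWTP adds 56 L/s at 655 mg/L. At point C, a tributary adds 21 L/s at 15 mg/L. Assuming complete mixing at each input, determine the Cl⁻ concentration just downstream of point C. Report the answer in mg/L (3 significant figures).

75.4 mg/L

After input A: C = (3.15·51.5 + 0.42·180) / 3.57 = 66.62 mg/L.
56 L/s = 0.056 m³/s.
After input B: C = (3.57·66.62 + 0.056·655) / 3.626 = 75.7 mg/L.
21 L/s = 0.021 m³/s.
After input C: C = (3.626·75.7 + 0.021·15) / 3.647 = 75.36 mg/L.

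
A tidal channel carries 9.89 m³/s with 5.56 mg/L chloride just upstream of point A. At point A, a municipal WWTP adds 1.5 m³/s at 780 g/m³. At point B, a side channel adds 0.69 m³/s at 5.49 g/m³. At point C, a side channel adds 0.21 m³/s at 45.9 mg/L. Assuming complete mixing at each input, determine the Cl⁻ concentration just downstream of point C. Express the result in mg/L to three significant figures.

After input A: C = (9.89·5.56 + 1.5·780) / 11.39 = 107.5 mg/L.
After input B: C = (11.39·107.5 + 0.69·5.49) / 12.08 = 101.7 mg/L.
After input C: C = (12.08·101.7 + 0.21·45.9) / 12.29 = 100.8 mg/L.

101 mg/L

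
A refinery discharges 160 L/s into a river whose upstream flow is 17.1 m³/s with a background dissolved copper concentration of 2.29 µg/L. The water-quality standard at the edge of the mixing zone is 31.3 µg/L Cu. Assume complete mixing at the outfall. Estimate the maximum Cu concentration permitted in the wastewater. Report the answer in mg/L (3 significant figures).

3.13 mg/L

160 L/s = 0.16 m³/s.
2.29 µg/L = 0.00229 mg/L.
31.3 µg/L = 0.0313 mg/L.
Mass balance: 0.0313·17.26 = 0.16·Cₑ + 17.1·0.00229.
Cₑ = (0.5402 − 0.03916) / 0.16 = 3.132 mg/L.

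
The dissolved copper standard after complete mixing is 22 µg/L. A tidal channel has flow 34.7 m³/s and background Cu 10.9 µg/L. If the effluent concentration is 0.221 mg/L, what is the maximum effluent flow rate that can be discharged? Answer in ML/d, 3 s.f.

10.9 µg/L = 0.0109 mg/L.
22 µg/L = 0.022 mg/L.
Mass balance at complete mixing: C_std·(Q_w + Q_r) = Q_w·C_e + Q_r·C_b.
Rearranging, Q_w = Q_r·(C_std − C_b)/(C_e − C_std) = 34.7·(0.022 − 0.0109) / (0.221 − 0.022) = 1.936 m³/s.
= 167.2 ML/d.

167 ML/d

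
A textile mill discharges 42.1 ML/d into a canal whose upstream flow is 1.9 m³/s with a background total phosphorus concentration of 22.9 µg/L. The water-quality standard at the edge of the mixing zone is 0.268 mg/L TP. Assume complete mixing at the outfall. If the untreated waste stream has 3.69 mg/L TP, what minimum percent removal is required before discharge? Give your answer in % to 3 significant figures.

66.8 %

42.1 ML/d = 0.4873 m³/s.
22.9 µg/L = 0.0229 mg/L.
Mass balance: 0.268·2.387 = 0.4873·Cₑ + 1.9·0.0229.
Cₑ = (0.6398 − 0.04351) / 0.4873 = 1.224 mg/L.
Required removal = 1 − 1.224/3.69 = 66.84 %.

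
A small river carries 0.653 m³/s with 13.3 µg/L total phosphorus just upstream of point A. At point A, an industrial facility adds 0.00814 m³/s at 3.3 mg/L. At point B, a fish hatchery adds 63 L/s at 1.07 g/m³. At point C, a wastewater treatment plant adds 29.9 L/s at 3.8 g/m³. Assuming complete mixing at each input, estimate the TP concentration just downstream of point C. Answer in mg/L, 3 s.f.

13.3 µg/L = 0.0133 mg/L.
After input A: C = (0.653·0.0133 + 0.00814·3.3) / 0.6611 = 0.05377 mg/L.
63 L/s = 0.063 m³/s.
After input B: C = (0.6611·0.05377 + 0.063·1.07) / 0.7241 = 0.1422 mg/L.
29.9 L/s = 0.0299 m³/s.
After input C: C = (0.7241·0.1422 + 0.0299·3.8) / 0.754 = 0.2872 mg/L.

0.287 mg/L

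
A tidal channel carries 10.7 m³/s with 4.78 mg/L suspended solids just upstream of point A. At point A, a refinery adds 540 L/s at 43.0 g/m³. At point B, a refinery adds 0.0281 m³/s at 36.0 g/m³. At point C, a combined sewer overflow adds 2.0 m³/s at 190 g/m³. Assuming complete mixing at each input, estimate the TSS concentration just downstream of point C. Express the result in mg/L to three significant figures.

540 L/s = 0.54 m³/s.
After input A: C = (10.7·4.78 + 0.54·43) / 11.24 = 6.616 mg/L.
After input B: C = (11.24·6.616 + 0.0281·36) / 11.27 = 6.689 mg/L.
After input C: C = (11.27·6.689 + 2·190) / 13.27 = 34.32 mg/L.

34.3 mg/L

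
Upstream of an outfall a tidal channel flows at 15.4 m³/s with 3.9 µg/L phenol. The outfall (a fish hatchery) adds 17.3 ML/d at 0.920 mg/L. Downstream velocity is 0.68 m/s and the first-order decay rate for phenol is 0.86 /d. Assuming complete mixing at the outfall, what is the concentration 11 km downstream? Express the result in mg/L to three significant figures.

0.0133 mg/L

17.3 ML/d = 0.2002 m³/s.
3.9 µg/L = 0.0039 mg/L.
After complete mixing, C₀ = (0.2002·0.92 + 15.4·0.0039) / 15.6 = 0.01566 mg/L.
Travel time t = 1.1e+04 m / 0.68 m/s = 1.618e+04 s = 0.1872 d.
C = 0.01566·exp(−0.86·0.1872) = 0.01566·0.8513 = 0.01333 mg/L.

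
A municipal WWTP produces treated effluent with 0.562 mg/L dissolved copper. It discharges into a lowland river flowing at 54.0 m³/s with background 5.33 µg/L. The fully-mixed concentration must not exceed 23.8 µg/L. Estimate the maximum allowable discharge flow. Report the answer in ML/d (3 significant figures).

160 ML/d

5.33 µg/L = 0.00533 mg/L.
23.8 µg/L = 0.0238 mg/L.
Mass balance at complete mixing: C_std·(Q_w + Q_r) = Q_w·C_e + Q_r·C_b.
Rearranging, Q_w = Q_r·(C_std − C_b)/(C_e − C_std) = 54.0·(0.0238 − 0.00533) / (0.562 − 0.0238) = 1.853 m³/s.
= 160.1 ML/d.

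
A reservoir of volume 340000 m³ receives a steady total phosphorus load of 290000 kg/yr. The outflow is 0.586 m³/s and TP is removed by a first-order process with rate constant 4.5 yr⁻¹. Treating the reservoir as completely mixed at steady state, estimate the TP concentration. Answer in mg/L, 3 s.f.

Outflow Q = 0.586 m³/s × 3.156e+07 s/yr = 1.849e+07 m³/yr.
Steady-state CSTR mass balance: W = Q·C + k·V·C, so C = W/(Q + kV).
Q + kV = 1.849e+07 + 4.5·340000 = 2.002e+07 m³/yr.
C = 290000/2.002e+07 = 0.01448 kg/m³ = 14.48 mg/L.

14.5 mg/L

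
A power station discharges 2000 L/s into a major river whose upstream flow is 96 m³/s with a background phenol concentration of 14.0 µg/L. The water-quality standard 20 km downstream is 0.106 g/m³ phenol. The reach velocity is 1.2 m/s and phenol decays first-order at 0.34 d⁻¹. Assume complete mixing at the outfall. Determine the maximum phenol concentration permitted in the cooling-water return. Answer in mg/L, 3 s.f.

2000 L/s = 2 m³/s.
14.0 µg/L = 0.014 mg/L.
Travel time to the compliance point: t = 2e+04/1.2 = 1.667e+04 s = 0.1929 d; decay factor exp(−0.34·0.1929) = 0.9365.
So the concentration just after mixing may be at most 0.106/0.9365 = 0.1132 mg/L.
Mass balance: 0.1132·98 = 2·Cₑ + 96·0.014.
Cₑ = (11.09 − 1.344) / 2 = 4.874 mg/L.

4.87 mg/L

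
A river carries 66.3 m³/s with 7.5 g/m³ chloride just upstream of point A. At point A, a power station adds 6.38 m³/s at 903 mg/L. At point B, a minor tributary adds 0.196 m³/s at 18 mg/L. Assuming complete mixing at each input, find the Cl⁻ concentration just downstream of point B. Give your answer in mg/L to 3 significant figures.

After input A: C = (66.3·7.5 + 6.38·903) / 72.68 = 86.11 mg/L.
After input B: C = (72.68·86.11 + 0.196·18) / 72.88 = 85.93 mg/L.

85.9 mg/L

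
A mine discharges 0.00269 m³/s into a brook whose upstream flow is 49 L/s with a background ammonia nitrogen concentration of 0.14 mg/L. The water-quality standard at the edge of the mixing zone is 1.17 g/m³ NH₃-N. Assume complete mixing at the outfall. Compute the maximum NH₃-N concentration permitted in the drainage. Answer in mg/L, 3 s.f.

19.9 mg/L

49 L/s = 0.049 m³/s.
Mass balance: 1.17·0.05169 = 0.00269·Cₑ + 0.049·0.14.
Cₑ = (0.06048 − 0.00686) / 0.00269 = 19.93 mg/L.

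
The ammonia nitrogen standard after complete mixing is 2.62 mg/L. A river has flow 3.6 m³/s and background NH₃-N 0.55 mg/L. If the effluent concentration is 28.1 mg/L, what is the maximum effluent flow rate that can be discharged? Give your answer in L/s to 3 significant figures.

292 L/s

Mass balance at complete mixing: C_std·(Q_w + Q_r) = Q_w·C_e + Q_r·C_b.
Rearranging, Q_w = Q_r·(C_std − C_b)/(C_e − C_std) = 3.6·(2.62 − 0.55) / (28.1 − 2.62) = 0.2925 m³/s.
= 292.5 L/s.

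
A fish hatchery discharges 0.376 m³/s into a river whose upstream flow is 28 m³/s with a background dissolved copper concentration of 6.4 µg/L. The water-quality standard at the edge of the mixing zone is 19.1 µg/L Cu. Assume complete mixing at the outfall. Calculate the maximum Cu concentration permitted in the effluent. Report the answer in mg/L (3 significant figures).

6.4 µg/L = 0.0064 mg/L.
19.1 µg/L = 0.0191 mg/L.
Mass balance: 0.0191·28.38 = 0.376·Cₑ + 28·0.0064.
Cₑ = (0.542 − 0.1792) / 0.376 = 0.9648 mg/L.

0.965 mg/L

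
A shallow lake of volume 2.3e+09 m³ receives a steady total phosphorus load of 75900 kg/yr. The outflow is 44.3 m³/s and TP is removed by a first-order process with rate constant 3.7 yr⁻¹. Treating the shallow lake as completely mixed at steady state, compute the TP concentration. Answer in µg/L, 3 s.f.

7.66 µg/L

Outflow Q = 44.3 m³/s × 3.156e+07 s/yr = 1.398e+09 m³/yr.
Steady-state CSTR mass balance: W = Q·C + k·V·C, so C = W/(Q + kV).
Q + kV = 1.398e+09 + 3.7·2.3e+09 = 9.908e+09 m³/yr.
C = 75900/9.908e+09 = 7.66e-06 kg/m³ = 0.00766 mg/L = 7.66 µg/L.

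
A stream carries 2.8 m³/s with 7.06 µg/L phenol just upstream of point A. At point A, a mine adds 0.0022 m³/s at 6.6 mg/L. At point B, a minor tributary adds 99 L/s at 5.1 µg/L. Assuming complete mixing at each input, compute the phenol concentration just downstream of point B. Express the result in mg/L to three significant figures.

0.0120 mg/L

7.06 µg/L = 0.00706 mg/L.
After input A: C = (2.8·0.00706 + 0.0022·6.6) / 2.802 = 0.01224 mg/L.
99 L/s = 0.099 m³/s.
5.1 µg/L = 0.0051 mg/L.
After input B: C = (2.802·0.01224 + 0.099·0.0051) / 2.901 = 0.01199 mg/L.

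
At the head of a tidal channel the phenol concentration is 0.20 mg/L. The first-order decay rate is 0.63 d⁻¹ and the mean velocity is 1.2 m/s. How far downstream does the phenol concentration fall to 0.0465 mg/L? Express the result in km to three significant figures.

240 km

From C = C₀·e^(−kt), t = ln(C₀/C)/k = ln(0.20/0.0465)/0.63 = 1.459/0.63 = 2.316 d.
Distance = v·t = 1.2 m/s × 2.001e+05 s = 2.401e+05 m = 240.1 km.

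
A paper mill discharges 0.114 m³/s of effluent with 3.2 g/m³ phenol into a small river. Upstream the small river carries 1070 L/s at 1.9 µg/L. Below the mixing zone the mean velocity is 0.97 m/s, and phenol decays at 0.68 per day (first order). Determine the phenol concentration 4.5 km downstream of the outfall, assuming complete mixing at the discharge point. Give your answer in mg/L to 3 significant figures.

0.299 mg/L

1070 L/s = 1.07 m³/s.
1.9 µg/L = 0.0019 mg/L.
After complete mixing, C₀ = (0.114·3.2 + 1.07·0.0019) / 1.184 = 0.3098 mg/L.
Travel time t = 4500 m / 0.97 m/s = 4639 s = 0.05369 d.
C = 0.3098·exp(−0.68·0.05369) = 0.3098·0.9641 = 0.2987 mg/L.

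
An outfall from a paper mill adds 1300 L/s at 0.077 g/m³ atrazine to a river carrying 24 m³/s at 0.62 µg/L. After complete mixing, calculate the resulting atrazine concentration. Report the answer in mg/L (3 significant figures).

1300 L/s = 1.3 m³/s.
0.62 µg/L = 0.00062 mg/L.
By mass balance at complete mixing, C = (1.3·0.077 + 24·0.00062) / (1.3 + 24) = 0.115/25.3 = 0.004545 mg/L.

0.00454 mg/L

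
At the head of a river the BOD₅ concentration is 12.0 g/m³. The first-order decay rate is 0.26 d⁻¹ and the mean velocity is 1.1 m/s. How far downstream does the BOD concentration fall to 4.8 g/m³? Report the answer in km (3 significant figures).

335 km

From C = C₀·e^(−kt), t = ln(C₀/C)/k = ln(12.0/4.8)/0.26 = 0.9163/0.26 = 3.524 d.
Distance = v·t = 1.1 m/s × 3.045e+05 s = 3.349e+05 m = 334.9 km.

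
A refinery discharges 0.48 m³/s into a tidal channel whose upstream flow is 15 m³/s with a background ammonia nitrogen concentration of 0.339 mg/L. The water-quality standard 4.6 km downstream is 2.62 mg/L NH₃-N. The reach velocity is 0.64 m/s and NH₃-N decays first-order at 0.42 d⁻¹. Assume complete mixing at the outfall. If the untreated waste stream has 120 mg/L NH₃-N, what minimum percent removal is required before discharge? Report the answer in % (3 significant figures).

35.9 %

Travel time to the compliance point: t = 4600/0.64 = 7188 s = 0.08319 d; decay factor exp(−0.42·0.08319) = 0.9657.
So the concentration just after mixing may be at most 2.62/0.9657 = 2.713 mg/L.
Mass balance: 2.713·15.48 = 0.48·Cₑ + 15·0.339.
Cₑ = (42 − 5.085) / 0.48 = 76.91 mg/L.
Required removal = 1 − 76.91/120 = 35.91 %.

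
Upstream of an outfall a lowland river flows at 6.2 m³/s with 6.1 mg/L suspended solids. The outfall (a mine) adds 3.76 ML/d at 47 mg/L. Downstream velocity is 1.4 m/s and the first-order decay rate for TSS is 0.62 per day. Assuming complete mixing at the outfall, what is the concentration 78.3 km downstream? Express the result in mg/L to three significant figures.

4.27 mg/L

3.76 ML/d = 0.04352 m³/s.
After complete mixing, C₀ = (0.04352·47 + 6.2·6.1) / 6.244 = 6.385 mg/L.
Travel time t = 7.83e+04 m / 1.4 m/s = 5.593e+04 s = 0.6473 d.
C = 6.385·exp(−0.62·0.6473) = 6.385·0.6694 = 4.274 mg/L.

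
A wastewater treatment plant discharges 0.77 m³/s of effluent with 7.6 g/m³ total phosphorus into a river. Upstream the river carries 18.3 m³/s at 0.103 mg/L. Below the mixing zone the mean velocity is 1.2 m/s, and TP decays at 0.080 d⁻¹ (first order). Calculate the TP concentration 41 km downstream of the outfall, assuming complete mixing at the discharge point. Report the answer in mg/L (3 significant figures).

0.393 mg/L

After complete mixing, C₀ = (0.77·7.6 + 18.3·0.103) / 19.07 = 0.4057 mg/L.
Travel time t = 4.1e+04 m / 1.2 m/s = 3.417e+04 s = 0.3954 d.
C = 0.4057·exp(−0.080·0.3954) = 0.4057·0.9689 = 0.3931 mg/L.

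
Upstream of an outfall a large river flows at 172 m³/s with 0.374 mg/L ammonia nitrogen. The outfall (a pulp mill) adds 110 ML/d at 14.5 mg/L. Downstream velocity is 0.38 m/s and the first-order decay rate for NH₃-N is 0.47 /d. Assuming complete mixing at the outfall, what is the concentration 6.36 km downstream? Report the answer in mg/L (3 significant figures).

110 ML/d = 1.273 m³/s.
After complete mixing, C₀ = (1.273·14.5 + 172·0.374) / 173.3 = 0.4778 mg/L.
Travel time t = 6360 m / 0.38 m/s = 1.674e+04 s = 0.1937 d.
C = 0.4778·exp(−0.47·0.1937) = 0.4778·0.913 = 0.4362 mg/L.

0.436 mg/L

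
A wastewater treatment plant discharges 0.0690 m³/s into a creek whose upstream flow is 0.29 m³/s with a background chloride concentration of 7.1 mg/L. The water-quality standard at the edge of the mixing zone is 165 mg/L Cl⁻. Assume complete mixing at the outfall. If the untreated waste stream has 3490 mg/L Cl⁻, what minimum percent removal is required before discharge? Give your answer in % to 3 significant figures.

Mass balance: 165·0.359 = 0.069·Cₑ + 0.29·7.1.
Cₑ = (59.23 − 2.059) / 0.069 = 828.6 mg/L.
Required removal = 1 − 828.6/3490 = 76.26 %.

76.3 %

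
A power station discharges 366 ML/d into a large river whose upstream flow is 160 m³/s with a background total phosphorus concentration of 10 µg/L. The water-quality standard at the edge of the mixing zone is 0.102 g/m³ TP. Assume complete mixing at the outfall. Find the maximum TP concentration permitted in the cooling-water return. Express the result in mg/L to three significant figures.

366 ML/d = 4.236 m³/s.
10 µg/L = 0.01 mg/L.
Mass balance: 0.102·164.2 = 4.236·Cₑ + 160·0.01.
Cₑ = (16.75 − 1.6) / 4.236 = 3.577 mg/L.

3.58 mg/L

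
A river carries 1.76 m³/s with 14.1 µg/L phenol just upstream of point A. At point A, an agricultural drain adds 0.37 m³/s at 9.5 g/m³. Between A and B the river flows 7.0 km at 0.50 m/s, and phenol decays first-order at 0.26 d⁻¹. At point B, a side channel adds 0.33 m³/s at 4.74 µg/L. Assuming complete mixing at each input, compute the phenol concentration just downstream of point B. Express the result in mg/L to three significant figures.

14.1 µg/L = 0.0141 mg/L.
After input A: C = (1.76·0.0141 + 0.37·9.5) / 2.13 = 1.662 mg/L.
Over the 7.0 km reach to input B (t = 1.4e+04 s = 0.162 d), decay gives C = 1.662·exp(−0.26·0.162) = 1.593 mg/L.
4.74 µg/L = 0.00474 mg/L.
After input B: C = (2.13·1.593 + 0.33·0.00474) / 2.46 = 1.38 mg/L.

1.38 mg/L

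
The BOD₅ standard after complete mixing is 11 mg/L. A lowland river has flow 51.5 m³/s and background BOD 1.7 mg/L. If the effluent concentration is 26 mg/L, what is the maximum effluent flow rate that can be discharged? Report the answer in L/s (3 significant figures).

Mass balance at complete mixing: C_std·(Q_w + Q_r) = Q_w·C_e + Q_r·C_b.
Rearranging, Q_w = Q_r·(C_std − C_b)/(C_e − C_std) = 51.5·(11 − 1.7) / (26 − 11) = 31.93 m³/s.
= 3.193e+04 L/s.

31900 L/s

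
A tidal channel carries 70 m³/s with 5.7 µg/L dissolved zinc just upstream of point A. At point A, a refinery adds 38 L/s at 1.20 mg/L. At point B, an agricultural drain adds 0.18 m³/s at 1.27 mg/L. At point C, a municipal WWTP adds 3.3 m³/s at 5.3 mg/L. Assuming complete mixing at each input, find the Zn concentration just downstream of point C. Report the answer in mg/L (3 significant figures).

5.7 µg/L = 0.0057 mg/L.
38 L/s = 0.038 m³/s.
After input A: C = (70·0.0057 + 0.038·1.2) / 70.04 = 0.006348 mg/L.
After input B: C = (70.04·0.006348 + 0.18·1.27) / 70.22 = 0.009587 mg/L.
After input C: C = (70.22·0.009587 + 3.3·5.3) / 73.52 = 0.2471 mg/L.

0.247 mg/L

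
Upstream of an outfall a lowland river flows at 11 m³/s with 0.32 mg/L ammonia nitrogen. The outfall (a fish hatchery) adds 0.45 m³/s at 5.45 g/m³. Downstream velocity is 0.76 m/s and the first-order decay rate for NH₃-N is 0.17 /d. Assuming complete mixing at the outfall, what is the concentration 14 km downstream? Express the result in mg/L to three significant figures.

0.503 mg/L

After complete mixing, C₀ = (0.45·5.45 + 11·0.32) / 11.45 = 0.5216 mg/L.
Travel time t = 1.4e+04 m / 0.76 m/s = 1.842e+04 s = 0.2132 d.
C = 0.5216·exp(−0.17·0.2132) = 0.5216·0.9644 = 0.503 mg/L.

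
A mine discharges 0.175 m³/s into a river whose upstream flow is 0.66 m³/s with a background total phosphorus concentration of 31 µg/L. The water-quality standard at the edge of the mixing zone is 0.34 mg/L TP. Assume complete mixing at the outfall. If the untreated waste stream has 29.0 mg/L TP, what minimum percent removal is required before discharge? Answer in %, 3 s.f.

31 µg/L = 0.031 mg/L.
Mass balance: 0.34·0.835 = 0.175·Cₑ + 0.66·0.031.
Cₑ = (0.2839 − 0.02046) / 0.175 = 1.505 mg/L.
Required removal = 1 − 1.505/29.0 = 94.81 %.

94.8 %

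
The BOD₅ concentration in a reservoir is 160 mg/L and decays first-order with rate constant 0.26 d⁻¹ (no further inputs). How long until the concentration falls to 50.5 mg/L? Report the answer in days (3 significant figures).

4.44 d

t = ln(C₀/C)/k = ln(160/50.5)/0.26 = 1.153/0.26 = 4.435 d.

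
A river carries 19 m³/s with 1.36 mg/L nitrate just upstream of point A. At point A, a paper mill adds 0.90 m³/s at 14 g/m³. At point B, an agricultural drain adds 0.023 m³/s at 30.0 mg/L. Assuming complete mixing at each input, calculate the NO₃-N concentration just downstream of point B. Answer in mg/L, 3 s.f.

After input A: C = (19·1.36 + 0.9·14) / 19.9 = 1.932 mg/L.
After input B: C = (19.9·1.932 + 0.023·30) / 19.92 = 1.964 mg/L.

1.96 mg/L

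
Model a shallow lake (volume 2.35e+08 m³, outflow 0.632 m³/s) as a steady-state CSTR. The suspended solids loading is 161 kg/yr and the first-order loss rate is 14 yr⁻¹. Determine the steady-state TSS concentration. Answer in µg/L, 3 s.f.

0.0486 µg/L

Outflow Q = 0.632 m³/s × 3.156e+07 s/yr = 1.994e+07 m³/yr.
Steady-state CSTR mass balance: W = Q·C + k·V·C, so C = W/(Q + kV).
Q + kV = 1.994e+07 + 14·2.35e+08 = 3.31e+09 m³/yr.
C = 161/3.31e+09 = 4.864e-08 kg/m³ = 4.864e-05 mg/L = 0.04864 µg/L.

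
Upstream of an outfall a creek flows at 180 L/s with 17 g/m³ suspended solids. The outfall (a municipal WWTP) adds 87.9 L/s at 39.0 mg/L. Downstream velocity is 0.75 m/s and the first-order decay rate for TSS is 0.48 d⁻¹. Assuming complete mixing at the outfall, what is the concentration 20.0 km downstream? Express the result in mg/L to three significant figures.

87.9 L/s = 0.0879 m³/s.
180 L/s = 0.18 m³/s.
After complete mixing, C₀ = (0.0879·39 + 0.18·17) / 0.2679 = 24.22 mg/L.
Travel time t = 2e+04 m / 0.75 m/s = 2.667e+04 s = 0.3086 d.
C = 24.22·exp(−0.48·0.3086) = 24.22·0.8623 = 20.88 mg/L.

20.9 mg/L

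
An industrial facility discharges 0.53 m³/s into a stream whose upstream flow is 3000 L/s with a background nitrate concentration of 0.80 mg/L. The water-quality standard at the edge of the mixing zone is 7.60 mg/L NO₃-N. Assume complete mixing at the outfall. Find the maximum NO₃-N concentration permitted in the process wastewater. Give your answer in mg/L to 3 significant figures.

3000 L/s = 3 m³/s.
Mass balance: 7.6·3.53 = 0.53·Cₑ + 3·0.8.
Cₑ = (26.83 − 2.4) / 0.53 = 46.09 mg/L.

46.1 mg/L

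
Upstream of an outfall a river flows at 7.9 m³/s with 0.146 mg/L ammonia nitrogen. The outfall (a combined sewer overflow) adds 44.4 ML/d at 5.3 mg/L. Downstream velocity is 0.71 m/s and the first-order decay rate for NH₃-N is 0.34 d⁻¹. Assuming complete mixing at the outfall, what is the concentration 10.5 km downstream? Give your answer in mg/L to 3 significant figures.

44.4 ML/d = 0.5139 m³/s.
After complete mixing, C₀ = (0.5139·5.3 + 7.9·0.146) / 8.414 = 0.4608 mg/L.
Travel time t = 1.05e+04 m / 0.71 m/s = 1.479e+04 s = 0.1712 d.
C = 0.4608·exp(−0.34·0.1712) = 0.4608·0.9435 = 0.4347 mg/L.

0.435 mg/L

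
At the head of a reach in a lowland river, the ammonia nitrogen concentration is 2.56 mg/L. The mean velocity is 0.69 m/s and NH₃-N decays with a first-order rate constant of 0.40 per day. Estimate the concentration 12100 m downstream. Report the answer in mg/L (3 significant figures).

Travel time t = 12100 m / 0.69 m/s = 1.21e+04/0.69 = 1.754e+04 s = 0.203 d.
First-order decay: C = 2.56·exp(−0.40·0.203) = 2.56·0.922 = 2.36 mg/L.

2.36 mg/L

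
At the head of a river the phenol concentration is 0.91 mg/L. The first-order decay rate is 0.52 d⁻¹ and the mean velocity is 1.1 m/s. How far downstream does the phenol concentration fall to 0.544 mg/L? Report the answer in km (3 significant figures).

94.0 km

From C = C₀·e^(−kt), t = ln(C₀/C)/k = ln(0.91/0.544)/0.52 = 0.5145/0.52 = 0.9894 d.
Distance = v·t = 1.1 m/s × 8.549e+04 s = 9.403e+04 m = 94.03 km.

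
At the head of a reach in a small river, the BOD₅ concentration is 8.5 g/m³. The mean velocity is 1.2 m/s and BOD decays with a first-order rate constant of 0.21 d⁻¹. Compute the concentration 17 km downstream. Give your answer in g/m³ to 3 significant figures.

Travel time t = 17 km / 1.2 m/s = 1.7e+04/1.2 = 1.417e+04 s = 0.164 d.
First-order decay: C = 8.5·exp(−0.21·0.164) = 8.5·0.9662 = 8.212 g/m³.

8.21 g/m³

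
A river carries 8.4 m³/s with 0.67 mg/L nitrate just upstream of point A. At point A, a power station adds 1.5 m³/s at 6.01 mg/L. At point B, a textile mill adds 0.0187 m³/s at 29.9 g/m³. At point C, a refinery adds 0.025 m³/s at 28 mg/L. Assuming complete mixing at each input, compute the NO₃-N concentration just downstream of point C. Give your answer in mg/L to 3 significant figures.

After input A: C = (8.4·0.67 + 1.5·6.01) / 9.9 = 1.479 mg/L.
After input B: C = (9.9·1.479 + 0.0187·29.9) / 9.919 = 1.533 mg/L.
After input C: C = (9.919·1.533 + 0.025·28) / 9.944 = 1.599 mg/L.

1.60 mg/L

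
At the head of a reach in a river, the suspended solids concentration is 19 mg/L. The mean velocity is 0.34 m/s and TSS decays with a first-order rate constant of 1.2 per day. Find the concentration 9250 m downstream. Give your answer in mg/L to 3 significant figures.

Travel time t = 9250 m / 0.34 m/s = 9250/0.34 = 2.721e+04 s = 0.3149 d.
First-order decay: C = 19·exp(−1.2·0.3149) = 19·0.6853 = 13.02 mg/L.

13.0 mg/L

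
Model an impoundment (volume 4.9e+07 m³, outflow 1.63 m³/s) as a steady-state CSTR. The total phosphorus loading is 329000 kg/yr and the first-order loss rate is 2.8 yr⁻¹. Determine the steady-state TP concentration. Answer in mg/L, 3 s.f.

1.74 mg/L

Outflow Q = 1.63 m³/s × 3.156e+07 s/yr = 5.144e+07 m³/yr.
Steady-state CSTR mass balance: W = Q·C + k·V·C, so C = W/(Q + kV).
Q + kV = 5.144e+07 + 2.8·4.9e+07 = 1.886e+08 m³/yr.
C = 329000/1.886e+08 = 0.001744 kg/m³ = 1.744 mg/L.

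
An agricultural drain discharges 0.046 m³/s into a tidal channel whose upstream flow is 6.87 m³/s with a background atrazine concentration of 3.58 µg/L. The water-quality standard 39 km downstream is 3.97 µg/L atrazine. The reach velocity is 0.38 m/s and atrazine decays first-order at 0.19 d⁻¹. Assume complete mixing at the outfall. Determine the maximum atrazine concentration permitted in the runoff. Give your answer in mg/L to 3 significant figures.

3.58 µg/L = 0.00358 mg/L.
3.97 µg/L = 0.00397 mg/L.
Travel time to the compliance point: t = 3.9e+04/0.38 = 1.026e+05 s = 1.188 d; decay factor exp(−0.19·1.188) = 0.798.
So the concentration just after mixing may be at most 0.00397/0.798 = 0.004975 mg/L.
Mass balance: 0.004975·6.916 = 0.046·Cₑ + 6.87·0.00358.
Cₑ = (0.03441 − 0.02459) / 0.046 = 0.2133 mg/L.

0.213 mg/L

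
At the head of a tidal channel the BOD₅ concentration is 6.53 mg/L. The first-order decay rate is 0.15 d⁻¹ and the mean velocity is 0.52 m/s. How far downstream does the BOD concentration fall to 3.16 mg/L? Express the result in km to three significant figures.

217 km

From C = C₀·e^(−kt), t = ln(C₀/C)/k = ln(6.53/3.16)/0.15 = 0.7258/0.15 = 4.839 d.
Distance = v·t = 0.52 m/s × 4.181e+05 s = 2.174e+05 m = 217.4 km.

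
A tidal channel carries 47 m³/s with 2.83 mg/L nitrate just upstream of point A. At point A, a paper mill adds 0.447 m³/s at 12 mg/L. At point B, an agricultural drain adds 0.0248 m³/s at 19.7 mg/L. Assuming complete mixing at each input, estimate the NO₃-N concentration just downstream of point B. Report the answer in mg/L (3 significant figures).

After input A: C = (47·2.83 + 0.447·12) / 47.45 = 2.916 mg/L.
After input B: C = (47.45·2.916 + 0.0248·19.7) / 47.47 = 2.925 mg/L.

2.93 mg/L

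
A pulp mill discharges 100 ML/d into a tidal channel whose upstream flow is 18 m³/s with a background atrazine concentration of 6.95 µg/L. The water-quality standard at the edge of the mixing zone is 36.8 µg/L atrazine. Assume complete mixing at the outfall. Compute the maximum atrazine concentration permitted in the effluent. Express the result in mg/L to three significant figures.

0.501 mg/L

100 ML/d = 1.157 m³/s.
6.95 µg/L = 0.00695 mg/L.
36.8 µg/L = 0.0368 mg/L.
Mass balance: 0.0368·19.16 = 1.157·Cₑ + 18·0.00695.
Cₑ = (0.705 − 0.1251) / 1.157 = 0.501 mg/L.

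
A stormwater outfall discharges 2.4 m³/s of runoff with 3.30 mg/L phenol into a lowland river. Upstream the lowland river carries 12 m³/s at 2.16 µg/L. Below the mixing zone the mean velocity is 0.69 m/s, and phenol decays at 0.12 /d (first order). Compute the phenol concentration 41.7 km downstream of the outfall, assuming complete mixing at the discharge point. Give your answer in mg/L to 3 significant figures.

0.507 mg/L

2.16 µg/L = 0.00216 mg/L.
After complete mixing, C₀ = (2.4·3.3 + 12·0.00216) / 14.4 = 0.5518 mg/L.
Travel time t = 4.17e+04 m / 0.69 m/s = 6.043e+04 s = 0.6995 d.
C = 0.5518·exp(−0.12·0.6995) = 0.5518·0.9195 = 0.5074 mg/L.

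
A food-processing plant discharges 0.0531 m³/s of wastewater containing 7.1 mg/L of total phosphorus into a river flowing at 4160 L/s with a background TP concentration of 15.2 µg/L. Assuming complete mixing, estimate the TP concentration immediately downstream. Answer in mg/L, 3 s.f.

0.104 mg/L

4160 L/s = 4.16 m³/s.
15.2 µg/L = 0.0152 mg/L.
Conservation of mass across the mixing zone: C = (0.0531·7.1 + 4.16·0.0152) / (0.0531 + 4.16) = 0.4402/4.213 = 0.1045 mg/L.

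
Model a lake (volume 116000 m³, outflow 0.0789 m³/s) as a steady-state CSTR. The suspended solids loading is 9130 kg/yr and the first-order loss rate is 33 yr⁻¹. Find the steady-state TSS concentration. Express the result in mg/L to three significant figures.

1.45 mg/L

Outflow Q = 0.0789 m³/s × 3.156e+07 s/yr = 2.49e+06 m³/yr.
Steady-state CSTR mass balance: W = Q·C + k·V·C, so C = W/(Q + kV).
Q + kV = 2.49e+06 + 33·116000 = 6.318e+06 m³/yr.
C = 9130/6.318e+06 = 0.001445 kg/m³ = 1.445 mg/L.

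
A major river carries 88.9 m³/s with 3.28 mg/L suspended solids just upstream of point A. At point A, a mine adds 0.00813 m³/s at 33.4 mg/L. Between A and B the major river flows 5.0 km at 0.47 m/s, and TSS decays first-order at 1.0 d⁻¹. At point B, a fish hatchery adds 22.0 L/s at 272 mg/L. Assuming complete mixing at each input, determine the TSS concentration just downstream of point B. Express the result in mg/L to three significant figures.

After input A: C = (88.9·3.28 + 0.00813·33.4) / 88.91 = 3.283 mg/L.
Over the 5.0 km reach to input B (t = 1.064e+04 s = 0.1231 d), decay gives C = 3.283·exp(−1.0·0.1231) = 2.902 mg/L.
22.0 L/s = 0.022 m³/s.
After input B: C = (88.91·2.902 + 0.022·272) / 88.93 = 2.969 mg/L.

2.97 mg/L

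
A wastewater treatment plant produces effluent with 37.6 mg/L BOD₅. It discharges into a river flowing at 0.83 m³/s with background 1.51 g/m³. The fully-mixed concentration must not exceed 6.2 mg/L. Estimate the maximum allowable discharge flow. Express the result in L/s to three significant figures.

124 L/s

Mass balance at complete mixing: C_std·(Q_w + Q_r) = Q_w·C_e + Q_r·C_b.
Rearranging, Q_w = Q_r·(C_std − C_b)/(C_e − C_std) = 0.83·(6.2 − 1.51) / (37.6 − 6.2) = 0.124 m³/s.
= 124 L/s.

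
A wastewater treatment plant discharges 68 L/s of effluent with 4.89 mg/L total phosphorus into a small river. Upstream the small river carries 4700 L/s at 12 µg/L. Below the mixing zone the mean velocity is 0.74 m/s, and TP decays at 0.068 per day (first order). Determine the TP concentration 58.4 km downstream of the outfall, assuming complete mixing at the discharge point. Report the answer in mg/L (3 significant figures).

0.0767 mg/L

68 L/s = 0.068 m³/s.
4700 L/s = 4.7 m³/s.
12 µg/L = 0.012 mg/L.
After complete mixing, C₀ = (0.068·4.89 + 4.7·0.012) / 4.768 = 0.08157 mg/L.
Travel time t = 5.84e+04 m / 0.74 m/s = 7.892e+04 s = 0.9134 d.
C = 0.08157·exp(−0.068·0.9134) = 0.08157·0.9398 = 0.07666 mg/L.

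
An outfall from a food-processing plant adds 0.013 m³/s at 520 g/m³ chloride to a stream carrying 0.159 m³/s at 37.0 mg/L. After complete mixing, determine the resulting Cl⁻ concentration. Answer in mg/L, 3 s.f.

Conservation of mass across the mixing zone: C = (0.013·520 + 0.159·37) / (0.013 + 0.159) = 12.64/0.172 = 73.51 mg/L.

73.5 mg/L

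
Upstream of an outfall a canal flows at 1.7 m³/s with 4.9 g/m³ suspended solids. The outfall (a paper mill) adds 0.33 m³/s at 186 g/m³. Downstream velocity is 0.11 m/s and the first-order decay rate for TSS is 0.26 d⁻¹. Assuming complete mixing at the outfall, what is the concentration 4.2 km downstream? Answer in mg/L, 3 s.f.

30.6 mg/L

After complete mixing, C₀ = (0.33·186 + 1.7·4.9) / 2.03 = 34.34 mg/L.
Travel time t = 4200 m / 0.11 m/s = 3.818e+04 s = 0.4419 d.
C = 34.34·exp(−0.26·0.4419) = 34.34·0.8915 = 30.61 mg/L.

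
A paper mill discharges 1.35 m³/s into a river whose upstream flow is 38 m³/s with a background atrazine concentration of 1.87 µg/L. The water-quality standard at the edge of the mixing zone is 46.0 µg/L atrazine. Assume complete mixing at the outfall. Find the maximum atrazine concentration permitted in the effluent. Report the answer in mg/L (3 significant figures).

1.87 µg/L = 0.00187 mg/L.
46.0 µg/L = 0.046 mg/L.
Mass balance: 0.046·39.35 = 1.35·Cₑ + 38·0.00187.
Cₑ = (1.81 − 0.07106) / 1.35 = 1.288 mg/L.

1.29 mg/L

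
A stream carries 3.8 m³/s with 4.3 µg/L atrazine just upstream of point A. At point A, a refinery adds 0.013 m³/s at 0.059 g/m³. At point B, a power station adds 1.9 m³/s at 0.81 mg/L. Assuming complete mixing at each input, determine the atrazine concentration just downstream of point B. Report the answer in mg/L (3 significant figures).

0.272 mg/L

4.3 µg/L = 0.0043 mg/L.
After input A: C = (3.8·0.0043 + 0.013·0.059) / 3.813 = 0.004486 mg/L.
After input B: C = (3.813·0.004486 + 1.9·0.81) / 5.713 = 0.2724 mg/L.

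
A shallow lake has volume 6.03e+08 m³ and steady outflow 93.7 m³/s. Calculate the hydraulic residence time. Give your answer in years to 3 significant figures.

Q = 93.7 m³/s × 3.156e+07 s/yr = 2.957e+09 m³/yr.
Hydraulic residence time τ = V/Q = 6.03e+08/2.957e+09 = 0.2039 yr.

0.204 yr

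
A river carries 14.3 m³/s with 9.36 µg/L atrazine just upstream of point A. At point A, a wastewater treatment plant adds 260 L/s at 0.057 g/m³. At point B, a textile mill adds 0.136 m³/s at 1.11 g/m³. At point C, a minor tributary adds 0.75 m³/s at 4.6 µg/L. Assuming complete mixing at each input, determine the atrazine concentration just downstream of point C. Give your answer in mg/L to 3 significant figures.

9.36 µg/L = 0.00936 mg/L.
260 L/s = 0.26 m³/s.
After input A: C = (14.3·0.00936 + 0.26·0.057) / 14.56 = 0.01021 mg/L.
After input B: C = (14.56·0.01021 + 0.136·1.11) / 14.7 = 0.02039 mg/L.
4.6 µg/L = 0.0046 mg/L.
After input C: C = (14.7·0.02039 + 0.75·0.0046) / 15.45 = 0.01962 mg/L.

0.0196 mg/L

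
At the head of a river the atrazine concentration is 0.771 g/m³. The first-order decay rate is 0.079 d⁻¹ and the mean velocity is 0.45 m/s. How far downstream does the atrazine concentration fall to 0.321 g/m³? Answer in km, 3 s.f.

From C = C₀·e^(−kt), t = ln(C₀/C)/k = ln(0.771/0.321)/0.079 = 0.8762/0.079 = 11.09 d.
Distance = v·t = 0.45 m/s × 9.583e+05 s = 4.312e+05 m = 431.2 km.

431 km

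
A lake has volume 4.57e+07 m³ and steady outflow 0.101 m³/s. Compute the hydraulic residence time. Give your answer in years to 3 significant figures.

14.3 yr

Q = 0.101 m³/s × 3.156e+07 s/yr = 3.187e+06 m³/yr.
Hydraulic residence time τ = V/Q = 4.57e+07/3.187e+06 = 14.34 yr.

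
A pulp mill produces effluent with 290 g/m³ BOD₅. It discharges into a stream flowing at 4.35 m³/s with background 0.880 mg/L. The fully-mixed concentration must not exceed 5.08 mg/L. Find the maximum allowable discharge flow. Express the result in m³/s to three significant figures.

0.0641 m³/s

Mass balance at complete mixing: C_std·(Q_w + Q_r) = Q_w·C_e + Q_r·C_b.
Rearranging, Q_w = Q_r·(C_std − C_b)/(C_e − C_std) = 4.35·(5.08 − 0.88) / (290 − 5.08) = 0.06412 m³/s.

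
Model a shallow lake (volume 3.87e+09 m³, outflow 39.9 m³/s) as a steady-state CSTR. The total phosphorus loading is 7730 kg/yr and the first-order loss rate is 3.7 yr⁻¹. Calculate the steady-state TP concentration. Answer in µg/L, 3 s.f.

Outflow Q = 39.9 m³/s × 3.156e+07 s/yr = 1.259e+09 m³/yr.
Steady-state CSTR mass balance: W = Q·C + k·V·C, so C = W/(Q + kV).
Q + kV = 1.259e+09 + 3.7·3.87e+09 = 1.558e+10 m³/yr.
C = 7730/1.558e+10 = 4.962e-07 kg/m³ = 0.0004962 mg/L = 0.4962 µg/L.

0.496 µg/L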